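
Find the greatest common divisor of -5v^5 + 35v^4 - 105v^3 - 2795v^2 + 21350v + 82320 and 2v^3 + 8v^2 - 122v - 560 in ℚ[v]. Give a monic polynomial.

v^2 - v - 56

Apply the Euclidean algorithm:
  -5v^5 + 35v^4 - 105v^3 - 2795v^2 + 21350v + 82320 = (-(5/2)v^2 + (55/2)v - 315)(2v^3 + 8v^2 - 122v - 560) + (1680v^2 - 1680v - 94080)
  2v^3 + 8v^2 - 122v - 560 = ((1/840)v + 1/168)(1680v^2 - 1680v - 94080) + (0)
Last nonzero remainder: 1680v^2 - 1680v - 94080. Dividing through by 1680 gives the monic gcd v^2 - v - 56.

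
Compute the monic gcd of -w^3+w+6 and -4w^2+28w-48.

Repeated division with remainder:
  -w^3+w+6 = ((1/4)w+7/4)(-4w^2+28w-48) + (-36w+90)
  -4w^2+28w-48 = ((1/9)w-1/2)(-36w+90) + (-3)
  -36w+90 = (12w-30)(-3) + (0)
The last nonzero remainder is the constant -3, so the polynomials are coprime and gcd = 1.

1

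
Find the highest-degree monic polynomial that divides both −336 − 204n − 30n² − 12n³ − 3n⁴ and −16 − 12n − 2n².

8 + 6n + n²

Euclidean algorithm in ℚ[n]:
  −3n⁴ − 12n³ − 30n² − 204n − 336 = ((3/2)n² − 3n + 21)(−2n² − 12n − 16) + (0)
Last nonzero remainder: −2n² − 12n − 16. Dividing through by −2 gives the monic gcd n² + 6n + 8.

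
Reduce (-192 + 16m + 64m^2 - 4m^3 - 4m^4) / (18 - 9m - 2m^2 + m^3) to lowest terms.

(-32 - 24m - 4m^2)/(3 + m)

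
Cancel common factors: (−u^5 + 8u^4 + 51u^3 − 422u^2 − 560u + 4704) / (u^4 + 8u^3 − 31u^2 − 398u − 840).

Repeated division with remainder:
  −u^5 + 8u^4 + 51u^3 − 422u^2 − 560u + 4704 = (−u + 16)(u^4 + 8u^3 − 31u^2 − 398u − 840) + (−108u^3 − 324u^2 + 4968u + 18144)
  u^4 + 8u^3 − 31u^2 − 398u − 840 = (−(1/108)u − 5/108)(−108u^3 − 324u^2 + 4968u + 18144) + (0)
Last nonzero remainder: −108u^3 − 324u^2 + 4968u + 18144. Dividing through by −108 gives the monic gcd u^3 + 3u^2 − 46u − 168.
Cancel u^3 + 3u^2 − 46u − 168 from numerator and denominator to get the reduced form.

(−u^2 + 11u − 28)/(u + 5)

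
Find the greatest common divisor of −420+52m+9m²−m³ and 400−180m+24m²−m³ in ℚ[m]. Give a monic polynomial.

−10+m

Repeated division with remainder:
  −m³+9m²+52m−420 = (−m³+24m²−180m+400) + (−15m²+232m−820)
  −m³+24m²−180m+400 = ((1/15)m−128/225)(−15m²+232m−820) + ((1496/225)m−2992/45)
  −15m²+232m−820 = (−(3375/1496)m+9225/748)((1496/225)m−2992/45) + (0)
Last nonzero remainder: (1496/225)m−2992/45. Dividing through by 1496/225 gives the monic gcd m−10.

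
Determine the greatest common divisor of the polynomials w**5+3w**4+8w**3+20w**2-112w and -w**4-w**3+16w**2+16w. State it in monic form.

Apply the Euclidean algorithm:
  w**5+3w**4+8w**3+20w**2-112w = (-w-2)(-w**4-w**3+16w**2+16w) + (22w**3+68w**2-80w)
  -w**4-w**3+16w**2+16w = (-(1/22)w+23/242)(22w**3+68w**2-80w) + ((714/121)w**2+(2856/121)w)
  22w**3+68w**2-80w = ((1331/357)w-1210/357)((714/121)w**2+(2856/121)w) + (0)
Last nonzero remainder: (714/121)w**2+(2856/121)w. Dividing through by 714/121 gives the monic gcd w**2+4w.

w**2+4w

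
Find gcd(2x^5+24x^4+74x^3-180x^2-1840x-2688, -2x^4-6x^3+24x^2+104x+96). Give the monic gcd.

Euclidean algorithm in ℚ[x]:
  2x^5+24x^4+74x^3-180x^2-1840x-2688 = (-x-9)(-2x^4-6x^3+24x^2+104x+96) + (44x^3+140x^2-808x-1824)
  -2x^4-6x^3+24x^2+104x+96 = (-(1/22)x+1/121)(44x^3+140x^2-808x-1824) + (-(1680/121)x^2+(3360/121)x+13440/121)
  44x^3+140x^2-808x-1824 = (-(1331/420)x-2299/140)(-(1680/121)x^2+(3360/121)x+13440/121) + (0)
Last nonzero remainder: -(1680/121)x^2+(3360/121)x+13440/121. Dividing through by -1680/121 gives the monic gcd x^2-2x-8.

x^2-2x-8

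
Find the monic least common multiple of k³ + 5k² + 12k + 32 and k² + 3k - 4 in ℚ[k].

k⁴ + 4k³ + 7k² + 20k - 32

Repeated division with remainder:
  k³ + 5k² + 12k + 32 = (k + 2)(k² + 3k - 4) + (10k + 40)
  k² + 3k - 4 = ((1/10)k - 1/10)(10k + 40) + (0)
Last nonzero remainder: 10k + 40. Dividing through by 10 gives the monic gcd k + 4.
Then lcm(f, g) = f·g / gcd(f, g); expanding and making the result monic gives the answer.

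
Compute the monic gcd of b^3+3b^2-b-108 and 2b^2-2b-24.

By polynomial division,
  b^3+3b^2-b-108 = ((1/2)b+2)(2b^2-2b-24) + (15b-60)
  2b^2-2b-24 = ((2/15)b+2/5)(15b-60) + (0)
Last nonzero remainder: 15b-60. Dividing through by 15 gives the monic gcd b-4.

b-4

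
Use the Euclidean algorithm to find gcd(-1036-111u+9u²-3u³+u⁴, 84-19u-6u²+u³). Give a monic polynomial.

By polynomial division,
  u⁴-3u³+9u²-111u-1036 = (u+3)(u³-6u²-19u+84) + (46u²-138u-1288)
  u³-6u²-19u+84 = ((1/46)u-3/46)(46u²-138u-1288) + (0)
Last nonzero remainder: 46u²-138u-1288. Dividing through by 46 gives the monic gcd u²-3u-28.

-28-3u+u²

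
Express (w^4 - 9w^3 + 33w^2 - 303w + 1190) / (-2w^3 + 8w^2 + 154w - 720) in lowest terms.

(-w^3 + 4w^2 - 13w + 238)/(2w^2 + 2w - 144)

By polynomial division,
  w^4 - 9w^3 + 33w^2 - 303w + 1190 = (-(1/2)w + 5/2)(-2w^3 + 8w^2 + 154w - 720) + (90w^2 - 1048w + 2990)
  -2w^3 + 8w^2 + 154w - 720 = (-(1/45)w - 344/2025)(90w^2 - 1048w + 2990) + ((85888/2025)w - 85888/405)
  90w^2 - 1048w + 2990 = ((91125/42944)w - 605475/42944)((85888/2025)w - 85888/405) + (0)
Last nonzero remainder: (85888/2025)w - 85888/405. Dividing through by 85888/2025 gives the monic gcd w - 5.
Cancel w - 5 from numerator and denominator to get the reduced form.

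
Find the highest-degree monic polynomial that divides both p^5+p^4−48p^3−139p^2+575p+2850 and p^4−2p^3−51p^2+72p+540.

p^2−11p+30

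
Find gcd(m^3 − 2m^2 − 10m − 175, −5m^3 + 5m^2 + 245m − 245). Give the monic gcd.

m − 7

Apply the Euclidean algorithm:
  m^3 − 2m^2 − 10m − 175 = (−1/5)(−5m^3 + 5m^2 + 245m − 245) + (−m^2 + 39m − 224)
  −5m^3 + 5m^2 + 245m − 245 = (5m + 190)(−m^2 + 39m − 224) + (−6045m + 42315)
  −m^2 + 39m − 224 = ((1/6045)m − 32/6045)(−6045m + 42315) + (0)
Last nonzero remainder: −6045m + 42315. Dividing through by −6045 gives the monic gcd m − 7.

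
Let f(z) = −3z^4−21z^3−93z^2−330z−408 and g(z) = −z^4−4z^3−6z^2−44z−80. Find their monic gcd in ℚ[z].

z^2+6z+8

Repeated division with remainder:
  −3z^4−21z^3−93z^2−330z−408 = (3)(−z^4−4z^3−6z^2−44z−80) + (−9z^3−75z^2−198z−168)
  −z^4−4z^3−6z^2−44z−80 = ((1/9)z−13/27)(−9z^3−75z^2−198z−168) + (−(181/9)z^2−(362/3)z−1448/9)
  −9z^3−75z^2−198z−168 = ((81/181)z+189/181)(−(181/9)z^2−(362/3)z−1448/9) + (0)
Last nonzero remainder: −(181/9)z^2−(362/3)z−1448/9. Dividing through by −181/9 gives the monic gcd z^2+6z+8.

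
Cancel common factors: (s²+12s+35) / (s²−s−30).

(s+7)/(s−6)

By polynomial division,
  s²+12s+35 = (s²−s−30) + (13s+65)
  s²−s−30 = ((1/13)s−6/13)(13s+65) + (0)
Last nonzero remainder: 13s+65. Dividing through by 13 gives the monic gcd s+5.
Cancel s+5 from numerator and denominator to get the reduced form.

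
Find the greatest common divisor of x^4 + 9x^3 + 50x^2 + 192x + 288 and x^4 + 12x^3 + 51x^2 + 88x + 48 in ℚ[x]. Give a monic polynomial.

Apply the Euclidean algorithm:
  x^4 + 9x^3 + 50x^2 + 192x + 288 = (x^4 + 12x^3 + 51x^2 + 88x + 48) + (−3x^3 − x^2 + 104x + 240)
  x^4 + 12x^3 + 51x^2 + 88x + 48 = (−(1/3)x − 35/9)(−3x^3 − x^2 + 104x + 240) + ((736/9)x^2 + (5152/9)x + 2944/3)
  −3x^3 − x^2 + 104x + 240 = (−(27/736)x + 45/184)((736/9)x^2 + (5152/9)x + 2944/3) + (0)
Last nonzero remainder: (736/9)x^2 + (5152/9)x + 2944/3. Dividing through by 736/9 gives the monic gcd x^2 + 7x + 12.

x^2 + 7x + 12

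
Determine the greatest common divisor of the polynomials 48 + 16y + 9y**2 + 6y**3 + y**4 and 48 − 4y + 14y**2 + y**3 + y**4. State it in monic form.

4 − y + y**2

Apply the Euclidean algorithm:
  y**4 + 6y**3 + 9y**2 + 16y + 48 = (y**4 + y**3 + 14y**2 − 4y + 48) + (5y**3 − 5y**2 + 20y)
  y**4 + y**3 + 14y**2 − 4y + 48 = ((1/5)y + 2/5)(5y**3 − 5y**2 + 20y) + (12y**2 − 12y + 48)
  5y**3 − 5y**2 + 20y = ((5/12)y)(12y**2 − 12y + 48) + (0)
Last nonzero remainder: 12y**2 − 12y + 48. Dividing through by 12 gives the monic gcd y**2 − y + 4.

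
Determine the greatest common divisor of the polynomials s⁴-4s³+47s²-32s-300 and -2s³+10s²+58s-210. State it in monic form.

s-3

Repeated division with remainder:
  s⁴-4s³+47s²-32s-300 = (-(1/2)s-1/2)(-2s³+10s²+58s-210) + (81s²-108s-405)
  -2s³+10s²+58s-210 = (-(2/81)s+22/243)(81s²-108s-405) + ((520/9)s-520/3)
  81s²-108s-405 = ((729/520)s+243/104)((520/9)s-520/3) + (0)
Last nonzero remainder: (520/9)s-520/3. Dividing through by 520/9 gives the monic gcd s-3.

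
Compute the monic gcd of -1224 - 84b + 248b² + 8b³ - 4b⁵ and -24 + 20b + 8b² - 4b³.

Repeated division with remainder:
  -4b⁵ + 8b³ + 248b² - 84b - 1224 = (b² + 2b + 7)(-4b³ + 8b² + 20b - 24) + (176b² - 176b - 1056)
  -4b³ + 8b² + 20b - 24 = (-(1/44)b + 1/44)(176b² - 176b - 1056) + (0)
Last nonzero remainder: 176b² - 176b - 1056. Dividing through by 176 gives the monic gcd b² - b - 6.

-6 - b + b²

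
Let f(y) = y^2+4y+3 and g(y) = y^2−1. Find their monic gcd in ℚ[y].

By polynomial division,
  y^2+4y+3 = (y^2−1) + (4y+4)
  y^2−1 = ((1/4)y−1/4)(4y+4) + (0)
Last nonzero remainder: 4y+4. Dividing through by 4 gives the monic gcd y+1.

y+1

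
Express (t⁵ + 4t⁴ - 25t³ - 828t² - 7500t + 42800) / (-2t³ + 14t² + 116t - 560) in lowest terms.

(-t³ - 18t² - 187t - 1070)/(2t + 14)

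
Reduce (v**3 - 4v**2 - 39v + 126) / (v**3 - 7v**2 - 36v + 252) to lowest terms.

Apply the Euclidean algorithm:
  v**3 - 4v**2 - 39v + 126 = (v**3 - 7v**2 - 36v + 252) + (3v**2 - 3v - 126)
  v**3 - 7v**2 - 36v + 252 = ((1/3)v - 2)(3v**2 - 3v - 126) + (0)
Last nonzero remainder: 3v**2 - 3v - 126. Dividing through by 3 gives the monic gcd v**2 - v - 42.
Cancel v**2 - v - 42 from numerator and denominator to get the reduced form.

(v - 3)/(v - 6)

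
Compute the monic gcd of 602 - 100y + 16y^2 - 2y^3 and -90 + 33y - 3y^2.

1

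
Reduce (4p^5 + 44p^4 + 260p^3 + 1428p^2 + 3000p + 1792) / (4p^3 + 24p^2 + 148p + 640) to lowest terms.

(p^3 + 10p^2 + 23p + 14)/(p + 5)

By polynomial division,
  4p^5 + 44p^4 + 260p^3 + 1428p^2 + 3000p + 1792 = (p^2 + 5p − 2)(4p^3 + 24p^2 + 148p + 640) + (96p^2 + 96p + 3072)
  4p^3 + 24p^2 + 148p + 640 = ((1/24)p + 5/24)(96p^2 + 96p + 3072) + (0)
Last nonzero remainder: 96p^2 + 96p + 3072. Dividing through by 96 gives the monic gcd p^2 + p + 32.
Cancel p^2 + p + 32 from numerator and denominator to get the reduced form.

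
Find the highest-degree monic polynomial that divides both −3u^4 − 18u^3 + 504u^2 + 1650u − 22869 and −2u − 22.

By polynomial division,
  −3u^4 − 18u^3 + 504u^2 + 1650u − 22869 = ((3/2)u^3 − (15/2)u^2 − (339/2)u + 2079/2)(−2u − 22) + (0)
Last nonzero remainder: −2u − 22. Dividing through by −2 gives the monic gcd u + 11.

u + 11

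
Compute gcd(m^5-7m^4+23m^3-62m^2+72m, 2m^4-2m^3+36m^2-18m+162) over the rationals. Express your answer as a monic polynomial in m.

Repeated division with remainder:
  m^5-7m^4+23m^3-62m^2+72m = ((1/2)m-3)(2m^4-2m^3+36m^2-18m+162) + (-m^3+55m^2-63m+486)
  2m^4-2m^3+36m^2-18m+162 = (-2m-108)(-m^3+55m^2-63m+486) + (5850m^2-5850m+52650)
  -m^3+55m^2-63m+486 = (-(1/5850)m+3/325)(5850m^2-5850m+52650) + (0)
Last nonzero remainder: 5850m^2-5850m+52650. Dividing through by 5850 gives the monic gcd m^2-m+9.

m^2-m+9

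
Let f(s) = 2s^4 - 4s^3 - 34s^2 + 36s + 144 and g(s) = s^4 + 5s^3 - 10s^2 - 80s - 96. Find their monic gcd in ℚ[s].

Euclidean algorithm in ℚ[s]:
  2s^4 - 4s^3 - 34s^2 + 36s + 144 = (2)(s^4 + 5s^3 - 10s^2 - 80s - 96) + (-14s^3 - 14s^2 + 196s + 336)
  s^4 + 5s^3 - 10s^2 - 80s - 96 = (-(1/14)s - 2/7)(-14s^3 - 14s^2 + 196s + 336) + (0)
Last nonzero remainder: -14s^3 - 14s^2 + 196s + 336. Dividing through by -14 gives the monic gcd s^3 + s^2 - 14s - 24.

s^3 + s^2 - 14s - 24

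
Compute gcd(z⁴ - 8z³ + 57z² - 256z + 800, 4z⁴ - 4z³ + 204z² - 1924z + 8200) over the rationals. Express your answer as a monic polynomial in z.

Apply the Euclidean algorithm:
  z⁴ - 8z³ + 57z² - 256z + 800 = (1/4)(4z⁴ - 4z³ + 204z² - 1924z + 8200) + (-7z³ + 6z² + 225z - 1250)
  4z⁴ - 4z³ + 204z² - 1924z + 8200 = (-(4/7)z + 4/49)(-7z³ + 6z² + 225z - 1250) + ((16272/49)z² - (130176/49)z + 406800/49)
  -7z³ + 6z² + 225z - 1250 = (-(343/16272)z - 1225/8136)((16272/49)z² - (130176/49)z + 406800/49) + (0)
Last nonzero remainder: (16272/49)z² - (130176/49)z + 406800/49. Dividing through by 16272/49 gives the monic gcd z² - 8z + 25.

z² - 8z + 25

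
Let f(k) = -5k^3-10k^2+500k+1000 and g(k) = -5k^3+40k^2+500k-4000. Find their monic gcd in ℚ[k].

k^2-100

By polynomial division,
  -5k^3-10k^2+500k+1000 = (-5k^3+40k^2+500k-4000) + (-50k^2+5000)
  -5k^3+40k^2+500k-4000 = ((1/10)k-4/5)(-50k^2+5000) + (0)
Last nonzero remainder: -50k^2+5000. Dividing through by -50 gives the monic gcd k^2-100.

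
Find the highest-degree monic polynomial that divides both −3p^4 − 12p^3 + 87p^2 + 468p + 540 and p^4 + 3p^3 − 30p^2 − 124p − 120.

p^3 + p^2 − 32p − 60

Repeated division with remainder:
  −3p^4 − 12p^3 + 87p^2 + 468p + 540 = (−3)(p^4 + 3p^3 − 30p^2 − 124p − 120) + (−3p^3 − 3p^2 + 96p + 180)
  p^4 + 3p^3 − 30p^2 − 124p − 120 = (−(1/3)p − 2/3)(−3p^3 − 3p^2 + 96p + 180) + (0)
Last nonzero remainder: −3p^3 − 3p^2 + 96p + 180. Dividing through by −3 gives the monic gcd p^3 + p^2 − 32p − 60.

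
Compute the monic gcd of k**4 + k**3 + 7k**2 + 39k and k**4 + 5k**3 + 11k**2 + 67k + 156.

Euclidean algorithm in ℚ[k]:
  k**4 + k**3 + 7k**2 + 39k = (k**4 + 5k**3 + 11k**2 + 67k + 156) + (−4k**3 − 4k**2 − 28k − 156)
  k**4 + 5k**3 + 11k**2 + 67k + 156 = (−(1/4)k − 1)(−4k**3 − 4k**2 − 28k − 156) + (0)
Last nonzero remainder: −4k**3 − 4k**2 − 28k − 156. Dividing through by −4 gives the monic gcd k**3 + k**2 + 7k + 39.

k**3 + k**2 + 7k + 39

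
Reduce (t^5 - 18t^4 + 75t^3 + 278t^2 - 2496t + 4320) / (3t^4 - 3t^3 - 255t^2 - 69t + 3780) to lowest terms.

Euclidean algorithm in ℚ[t]:
  t^5 - 18t^4 + 75t^3 + 278t^2 - 2496t + 4320 = ((1/3)t - 17/3)(3t^4 - 3t^3 - 255t^2 - 69t + 3780) + (143t^3 - 1144t^2 - 4147t + 25740)
  3t^4 - 3t^3 - 255t^2 - 69t + 3780 = ((3/143)t + 21/143)(143t^3 - 1144t^2 - 4147t + 25740) + (0)
Last nonzero remainder: 143t^3 - 1144t^2 - 4147t + 25740. Dividing through by 143 gives the monic gcd t^3 - 8t^2 - 29t + 180.
Cancel t^3 - 8t^2 - 29t + 180 from numerator and denominator to get the reduced form.

(t^2 - 10t + 24)/(3t + 21)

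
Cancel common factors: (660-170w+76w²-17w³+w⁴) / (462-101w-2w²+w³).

(-110+10w-11w²+w³)/(-77+4w+w²)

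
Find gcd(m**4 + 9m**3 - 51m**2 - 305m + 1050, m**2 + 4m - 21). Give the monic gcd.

m**2 + 4m - 21

Apply the Euclidean algorithm:
  m**4 + 9m**3 - 51m**2 - 305m + 1050 = (m**2 + 5m - 50)(m**2 + 4m - 21) + (0)
The last nonzero remainder m**2 + 4m - 21 is already monic.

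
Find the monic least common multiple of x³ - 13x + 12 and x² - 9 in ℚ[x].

x⁴ + 3x³ - 13x² - 27x + 36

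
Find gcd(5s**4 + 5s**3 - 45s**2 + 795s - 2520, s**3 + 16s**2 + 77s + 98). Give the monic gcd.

By polynomial division,
  5s**4 + 5s**3 - 45s**2 + 795s - 2520 = (5s - 75)(s**3 + 16s**2 + 77s + 98) + (770s**2 + 6080s + 4830)
  s**3 + 16s**2 + 77s + 98 = ((1/770)s + 312/29645)(770s**2 + 6080s + 4830) + ((39950/5929)s + 39950/847)
  770s**2 + 6080s + 4830 = ((456533/3995)s + 409101/3995)((39950/5929)s + 39950/847) + (0)
Last nonzero remainder: (39950/5929)s + 39950/847. Dividing through by 39950/5929 gives the monic gcd s + 7.

s + 7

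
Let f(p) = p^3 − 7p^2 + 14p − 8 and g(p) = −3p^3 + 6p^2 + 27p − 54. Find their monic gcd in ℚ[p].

Apply the Euclidean algorithm:
  p^3 − 7p^2 + 14p − 8 = (−1/3)(−3p^3 + 6p^2 + 27p − 54) + (−5p^2 + 23p − 26)
  −3p^3 + 6p^2 + 27p − 54 = ((3/5)p + 39/25)(−5p^2 + 23p − 26) + ((168/25)p − 336/25)
  −5p^2 + 23p − 26 = (−(125/168)p + 325/168)((168/25)p − 336/25) + (0)
Last nonzero remainder: (168/25)p − 336/25. Dividing through by 168/25 gives the monic gcd p − 2.

p − 2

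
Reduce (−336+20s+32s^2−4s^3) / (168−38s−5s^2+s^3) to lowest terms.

(−12−4s)/(6+s)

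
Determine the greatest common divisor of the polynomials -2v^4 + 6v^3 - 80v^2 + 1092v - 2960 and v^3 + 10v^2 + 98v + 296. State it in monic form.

v^2 + 6v + 74

Apply the Euclidean algorithm:
  -2v^4 + 6v^3 - 80v^2 + 1092v - 2960 = (-2v + 26)(v^3 + 10v^2 + 98v + 296) + (-144v^2 - 864v - 10656)
  v^3 + 10v^2 + 98v + 296 = (-(1/144)v - 1/36)(-144v^2 - 864v - 10656) + (0)
Last nonzero remainder: -144v^2 - 864v - 10656. Dividing through by -144 gives the monic gcd v^2 + 6v + 74.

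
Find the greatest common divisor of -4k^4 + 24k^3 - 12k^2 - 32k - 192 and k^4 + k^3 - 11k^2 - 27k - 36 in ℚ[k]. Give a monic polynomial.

Repeated division with remainder:
  -4k^4 + 24k^3 - 12k^2 - 32k - 192 = (-4)(k^4 + k^3 - 11k^2 - 27k - 36) + (28k^3 - 56k^2 - 140k - 336)
  k^4 + k^3 - 11k^2 - 27k - 36 = ((1/28)k + 3/28)(28k^3 - 56k^2 - 140k - 336) + (0)
Last nonzero remainder: 28k^3 - 56k^2 - 140k - 336. Dividing through by 28 gives the monic gcd k^3 - 2k^2 - 5k - 12.

k^3 - 2k^2 - 5k - 12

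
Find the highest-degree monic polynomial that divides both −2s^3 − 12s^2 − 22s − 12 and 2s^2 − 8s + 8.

1

By polynomial division,
  −2s^3 − 12s^2 − 22s − 12 = (−s − 10)(2s^2 − 8s + 8) + (−94s + 68)
  2s^2 − 8s + 8 = (−(1/47)s + 154/2209)(−94s + 68) + (7200/2209)
  −94s + 68 = (−(103823/3600)s + 37553/1800)(7200/2209) + (0)
The last nonzero remainder is the constant 7200/2209, so the polynomials are coprime and gcd = 1.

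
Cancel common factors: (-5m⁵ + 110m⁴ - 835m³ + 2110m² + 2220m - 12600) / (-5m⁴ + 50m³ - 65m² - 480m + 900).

Euclidean algorithm in ℚ[m]:
  -5m⁵ + 110m⁴ - 835m³ + 2110m² + 2220m - 12600 = (m - 12)(-5m⁴ + 50m³ - 65m² - 480m + 900) + (-170m³ + 1810m² - 4440m - 1800)
  -5m⁴ + 50m³ - 65m² - 480m + 900 = ((1/34)m + 11/578)(-170m³ + 1810m² - 4440m - 1800) + ((9000/289)m² - (99000/289)m + 270000/289)
  -170m³ + 1810m² - 4440m - 1800 = (-(4913/900)m - 289/150)((9000/289)m² - (99000/289)m + 270000/289) + (0)
Last nonzero remainder: (9000/289)m² - (99000/289)m + 270000/289. Dividing through by 9000/289 gives the monic gcd m² - 11m + 30.
Cancel m² - 11m + 30 from numerator and denominator to get the reduced form.

(m³ - 11m² + 16m + 84)/(m² + m - 6)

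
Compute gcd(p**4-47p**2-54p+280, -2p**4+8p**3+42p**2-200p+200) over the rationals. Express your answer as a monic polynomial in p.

Apply the Euclidean algorithm:
  p**4-47p**2-54p+280 = (-1/2)(-2p**4+8p**3+42p**2-200p+200) + (4p**3-26p**2-154p+380)
  -2p**4+8p**3+42p**2-200p+200 = (-(1/2)p-5/4)(4p**3-26p**2-154p+380) + (-(135/2)p**2-(405/2)p+675)
  4p**3-26p**2-154p+380 = (-(8/135)p+76/135)(-(135/2)p**2-(405/2)p+675) + (0)
Last nonzero remainder: -(135/2)p**2-(405/2)p+675. Dividing through by -135/2 gives the monic gcd p**2+3p-10.

p**2+3p-10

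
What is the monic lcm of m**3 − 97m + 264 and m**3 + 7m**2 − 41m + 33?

Apply the Euclidean algorithm:
  m**3 − 97m + 264 = (m**3 + 7m**2 − 41m + 33) + (−7m**2 − 56m + 231)
  m**3 + 7m**2 − 41m + 33 = (−(1/7)m + 1/7)(−7m**2 − 56m + 231) + (0)
Last nonzero remainder: −7m**2 − 56m + 231. Dividing through by −7 gives the monic gcd m**2 + 8m − 33.
Then lcm(f, g) = f·g / gcd(f, g); expanding and making the result monic gives the answer.

m**4 − m**3 − 97m**2 + 361m − 264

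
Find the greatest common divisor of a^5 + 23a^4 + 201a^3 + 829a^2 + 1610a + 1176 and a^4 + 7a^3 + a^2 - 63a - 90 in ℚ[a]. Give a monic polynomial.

a^2 + 5a + 6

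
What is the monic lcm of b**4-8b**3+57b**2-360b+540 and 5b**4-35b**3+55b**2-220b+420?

b**6-7b**5+56b**4-359b**3+579b**2-1980b+3780

By polynomial division,
  b**4-8b**3+57b**2-360b+540 = (1/5)(5b**4-35b**3+55b**2-220b+420) + (-b**3+46b**2-316b+456)
  5b**4-35b**3+55b**2-220b+420 = (-5b-195)(-b**3+46b**2-316b+456) + (7445b**2-59560b+89340)
  -b**3+46b**2-316b+456 = (-(1/7445)b+38/7445)(7445b**2-59560b+89340) + (0)
Last nonzero remainder: 7445b**2-59560b+89340. Dividing through by 7445 gives the monic gcd b**2-8b+12.
Then lcm(f, g) = f·g / gcd(f, g); expanding and making the result monic gives the answer.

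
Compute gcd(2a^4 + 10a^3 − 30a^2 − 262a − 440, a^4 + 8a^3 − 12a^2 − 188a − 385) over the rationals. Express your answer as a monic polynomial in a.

a^3 + a^2 − 19a − 55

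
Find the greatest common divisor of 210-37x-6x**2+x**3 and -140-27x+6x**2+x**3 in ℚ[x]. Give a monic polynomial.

-5+x

Euclidean algorithm in ℚ[x]:
  x**3-6x**2-37x+210 = (x**3+6x**2-27x-140) + (-12x**2-10x+350)
  x**3+6x**2-27x-140 = (-(1/12)x-31/72)(-12x**2-10x+350) + (-(77/36)x+385/36)
  -12x**2-10x+350 = ((432/77)x+360/11)(-(77/36)x+385/36) + (0)
Last nonzero remainder: -(77/36)x+385/36. Dividing through by -77/36 gives the monic gcd x-5.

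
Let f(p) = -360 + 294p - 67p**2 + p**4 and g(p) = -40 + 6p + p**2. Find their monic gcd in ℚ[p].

-40 + 6p + p**2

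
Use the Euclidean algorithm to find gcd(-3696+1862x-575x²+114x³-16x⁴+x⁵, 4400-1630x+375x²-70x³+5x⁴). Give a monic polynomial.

Repeated division with remainder:
  x⁵-16x⁴+114x³-575x²+1862x-3696 = ((1/5)x-2/5)(5x⁴-70x³+375x²-1630x+4400) + (11x³-99x²+330x-1936)
  5x⁴-70x³+375x²-1630x+4400 = ((5/11)x-25/11)(11x³-99x²+330x-1936) + (0)
Last nonzero remainder: 11x³-99x²+330x-1936. Dividing through by 11 gives the monic gcd x³-9x²+30x-176.

-176+30x-9x²+x³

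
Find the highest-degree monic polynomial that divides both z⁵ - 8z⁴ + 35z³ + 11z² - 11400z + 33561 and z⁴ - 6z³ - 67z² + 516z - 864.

By polynomial division,
  z⁵ - 8z⁴ + 35z³ + 11z² - 11400z + 33561 = (z - 2)(z⁴ - 6z³ - 67z² + 516z - 864) + (90z³ - 639z² - 9504z + 31833)
  z⁴ - 6z³ - 67z² + 516z - 864 = ((1/90)z + 11/900)(90z³ - 639z² - 9504z + 31833) + ((4641/100)z² + (13923/50)z - 125307/100)
  90z³ - 639z² - 9504z + 31833 = ((3000/1547)z - 39300/1547)((4641/100)z² + (13923/50)z - 125307/100) + (0)
Last nonzero remainder: (4641/100)z² + (13923/50)z - 125307/100. Dividing through by 4641/100 gives the monic gcd z² + 6z - 27.

z² + 6z - 27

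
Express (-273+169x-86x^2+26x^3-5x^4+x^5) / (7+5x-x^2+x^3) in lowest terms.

(-39+13x-3x^2+x^3)/(1+x)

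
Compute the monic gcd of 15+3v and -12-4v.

Euclidean algorithm in ℚ[v]:
  3v+15 = (-3/4)(-4v-12) + (6)
  -4v-12 = (-(2/3)v-2)(6) + (0)
The last nonzero remainder is the constant 6, so the polynomials are coprime and gcd = 1.

1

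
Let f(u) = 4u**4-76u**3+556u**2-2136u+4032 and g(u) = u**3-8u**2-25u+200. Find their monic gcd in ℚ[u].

Euclidean algorithm in ℚ[u]:
  4u**4-76u**3+556u**2-2136u+4032 = (4u-44)(u**3-8u**2-25u+200) + (304u**2-4036u+12832)
  u**3-8u**2-25u+200 = ((1/304)u+401/23104)(304u**2-4036u+12832) + ((16401/5776)u-16401/722)
  304u**2-4036u+12832 = ((1755904/16401)u-9264704/16401)((16401/5776)u-16401/722) + (0)
Last nonzero remainder: (16401/5776)u-16401/722. Dividing through by 16401/5776 gives the monic gcd u-8.

u-8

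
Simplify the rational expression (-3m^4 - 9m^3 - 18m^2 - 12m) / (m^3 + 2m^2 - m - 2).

By polynomial division,
  -3m^4 - 9m^3 - 18m^2 - 12m = (-3m - 3)(m^3 + 2m^2 - m - 2) + (-15m^2 - 21m - 6)
  m^3 + 2m^2 - m - 2 = (-(1/15)m - 1/25)(-15m^2 - 21m - 6) + (-(56/25)m - 56/25)
  -15m^2 - 21m - 6 = ((375/56)m + 75/28)(-(56/25)m - 56/25) + (0)
Last nonzero remainder: -(56/25)m - 56/25. Dividing through by -56/25 gives the monic gcd m + 1.
Cancel m + 1 from numerator and denominator to get the reduced form.

(-3m^3 - 6m^2 - 12m)/(m^2 + m - 2)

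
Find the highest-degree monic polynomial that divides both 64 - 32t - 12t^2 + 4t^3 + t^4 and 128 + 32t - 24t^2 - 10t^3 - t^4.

Repeated division with remainder:
  t^4 + 4t^3 - 12t^2 - 32t + 64 = (-1)(-t^4 - 10t^3 - 24t^2 + 32t + 128) + (-6t^3 - 36t^2 + 192)
  -t^4 - 10t^3 - 24t^2 + 32t + 128 = ((1/6)t + 2/3)(-6t^3 - 36t^2 + 192) + (0)
Last nonzero remainder: -6t^3 - 36t^2 + 192. Dividing through by -6 gives the monic gcd t^3 + 6t^2 - 32.

-32 + 6t^2 + t^3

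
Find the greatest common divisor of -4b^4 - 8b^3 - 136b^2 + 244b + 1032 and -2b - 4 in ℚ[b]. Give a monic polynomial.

b + 2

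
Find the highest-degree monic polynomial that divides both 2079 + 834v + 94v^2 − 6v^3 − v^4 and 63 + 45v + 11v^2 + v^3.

Apply the Euclidean algorithm:
  −v^4 − 6v^3 + 94v^2 + 834v + 2079 = (−v + 5)(v^3 + 11v^2 + 45v + 63) + (84v^2 + 672v + 1764)
  v^3 + 11v^2 + 45v + 63 = ((1/84)v + 1/28)(84v^2 + 672v + 1764) + (0)
Last nonzero remainder: 84v^2 + 672v + 1764. Dividing through by 84 gives the monic gcd v^2 + 8v + 21.

21 + 8v + v^2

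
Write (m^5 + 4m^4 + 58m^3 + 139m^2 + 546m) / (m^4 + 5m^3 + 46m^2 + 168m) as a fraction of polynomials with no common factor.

By polynomial division,
  m^5 + 4m^4 + 58m^3 + 139m^2 + 546m = (m - 1)(m^4 + 5m^3 + 46m^2 + 168m) + (17m^3 + 17m^2 + 714m)
  m^4 + 5m^3 + 46m^2 + 168m = ((1/17)m + 4/17)(17m^3 + 17m^2 + 714m) + (0)
Last nonzero remainder: 17m^3 + 17m^2 + 714m. Dividing through by 17 gives the monic gcd m^3 + m^2 + 42m.
Cancel m^3 + m^2 + 42m from numerator and denominator to get the reduced form.

(m^2 + 3m + 13)/(m + 4)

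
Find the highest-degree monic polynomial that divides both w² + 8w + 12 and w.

1

Apply the Euclidean algorithm:
  w² + 8w + 12 = (w + 8)(w) + (12)
  w = ((1/12)w)(12) + (0)
The last nonzero remainder is the constant 12, so the polynomials are coprime and gcd = 1.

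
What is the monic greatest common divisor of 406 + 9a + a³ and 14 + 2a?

By polynomial division,
  a³ + 9a + 406 = ((1/2)a² - (7/2)a + 29)(2a + 14) + (0)
Last nonzero remainder: 2a + 14. Dividing through by 2 gives the monic gcd a + 7.

7 + a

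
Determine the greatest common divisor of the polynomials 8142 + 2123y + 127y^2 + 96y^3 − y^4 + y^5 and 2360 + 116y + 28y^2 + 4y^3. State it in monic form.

Repeated division with remainder:
  y^5 − y^4 + 96y^3 + 127y^2 + 2123y + 8142 = ((1/4)y^2 − 2y + 123/4)(4y^3 + 28y^2 + 116y + 2360) + (−1092y^2 + 3276y − 64428)
  4y^3 + 28y^2 + 116y + 2360 = (−(1/273)y − 10/273)(−1092y^2 + 3276y − 64428) + (0)
Last nonzero remainder: −1092y^2 + 3276y − 64428. Dividing through by −1092 gives the monic gcd y^2 − 3y + 59.

59 − 3y + y^2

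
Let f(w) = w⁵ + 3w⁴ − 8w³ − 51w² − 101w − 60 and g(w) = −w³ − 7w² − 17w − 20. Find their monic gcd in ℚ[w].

w² + 3w + 5

Euclidean algorithm in ℚ[w]:
  w⁵ + 3w⁴ − 8w³ − 51w² − 101w − 60 = (−w² + 4w − 3)(−w³ − 7w² − 17w − 20) + (−24w² − 72w − 120)
  −w³ − 7w² − 17w − 20 = ((1/24)w + 1/6)(−24w² − 72w − 120) + (0)
Last nonzero remainder: −24w² − 72w − 120. Dividing through by −24 gives the monic gcd w² + 3w + 5.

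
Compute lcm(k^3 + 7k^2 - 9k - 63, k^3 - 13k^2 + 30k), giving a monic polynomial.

By polynomial division,
  k^3 + 7k^2 - 9k - 63 = (k^3 - 13k^2 + 30k) + (20k^2 - 39k - 63)
  k^3 - 13k^2 + 30k = ((1/20)k - 221/400)(20k^2 - 39k - 63) + ((4641/400)k - 13923/400)
  20k^2 - 39k - 63 = ((8000/4641)k + 400/221)((4641/400)k - 13923/400) + (0)
Last nonzero remainder: (4641/400)k - 13923/400. Dividing through by 4641/400 gives the monic gcd k - 3.
Then lcm(f, g) = f·g / gcd(f, g); expanding and making the result monic gives the answer.

k^5 - 3k^4 - 79k^3 + 27k^2 + 630k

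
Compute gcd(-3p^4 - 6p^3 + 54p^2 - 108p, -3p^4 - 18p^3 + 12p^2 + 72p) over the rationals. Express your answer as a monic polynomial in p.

By polynomial division,
  -3p^4 - 6p^3 + 54p^2 - 108p = (-3p^4 - 18p^3 + 12p^2 + 72p) + (12p^3 + 42p^2 - 180p)
  -3p^4 - 18p^3 + 12p^2 + 72p = (-(1/4)p - 5/8)(12p^3 + 42p^2 - 180p) + (-(27/4)p^2 - (81/2)p)
  12p^3 + 42p^2 - 180p = (-(16/9)p + 40/9)(-(27/4)p^2 - (81/2)p) + (0)
Last nonzero remainder: -(27/4)p^2 - (81/2)p. Dividing through by -27/4 gives the monic gcd p^2 + 6p.

p^2 + 6p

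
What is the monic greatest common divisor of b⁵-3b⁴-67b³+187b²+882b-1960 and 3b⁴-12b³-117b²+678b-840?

b³-39b+70

Apply the Euclidean algorithm:
  b⁵-3b⁴-67b³+187b²+882b-1960 = ((1/3)b+1/3)(3b⁴-12b³-117b²+678b-840) + (-24b³+936b-1680)
  3b⁴-12b³-117b²+678b-840 = (-(1/8)b+1/2)(-24b³+936b-1680) + (0)
Last nonzero remainder: -24b³+936b-1680. Dividing through by -24 gives the monic gcd b³-39b+70.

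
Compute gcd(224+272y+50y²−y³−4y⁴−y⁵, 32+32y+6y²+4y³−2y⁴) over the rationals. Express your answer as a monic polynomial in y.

Euclidean algorithm in ℚ[y]:
  −y⁵−4y⁴−y³+50y²+272y+224 = ((1/2)y+3)(−2y⁴+4y³+6y²+32y+32) + (−16y³+16y²+160y+128)
  −2y⁴+4y³+6y²+32y+32 = ((1/8)y−1/8)(−16y³+16y²+160y+128) + (−12y²+36y+48)
  −16y³+16y²+160y+128 = ((4/3)y+8/3)(−12y²+36y+48) + (0)
Last nonzero remainder: −12y²+36y+48. Dividing through by −12 gives the monic gcd y²−3y−4.

−4−3y+y²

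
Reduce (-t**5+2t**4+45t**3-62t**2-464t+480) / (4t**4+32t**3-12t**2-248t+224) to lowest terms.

Euclidean algorithm in ℚ[t]:
  -t**5+2t**4+45t**3-62t**2-464t+480 = (-(1/4)t+5/2)(4t**4+32t**3-12t**2-248t+224) + (-38t**3-94t**2+212t-80)
  4t**4+32t**3-12t**2-248t+224 = (-(2/19)t-210/361)(-38t**3-94t**2+212t-80) + (-(16016/361)t**2-(48048/361)t+64064/361)
  -38t**3-94t**2+212t-80 = ((6859/8008)t-1805/4004)(-(16016/361)t**2-(48048/361)t+64064/361) + (0)
Last nonzero remainder: -(16016/361)t**2-(48048/361)t+64064/361. Dividing through by -16016/361 gives the monic gcd t**2+3t-4.
Cancel t**2+3t-4 from numerator and denominator to get the reduced form.

(-t**3+5t**2+26t-120)/(4t**2+20t-56)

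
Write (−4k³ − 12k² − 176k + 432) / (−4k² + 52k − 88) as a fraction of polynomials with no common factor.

(k² + 5k + 54)/(k − 11)

By polynomial division,
  −4k³ − 12k² − 176k + 432 = (k + 16)(−4k² + 52k − 88) + (−920k + 1840)
  −4k² + 52k − 88 = ((1/230)k − 11/230)(−920k + 1840) + (0)
Last nonzero remainder: −920k + 1840. Dividing through by −920 gives the monic gcd k − 2.
Cancel k − 2 from numerator and denominator to get the reduced form.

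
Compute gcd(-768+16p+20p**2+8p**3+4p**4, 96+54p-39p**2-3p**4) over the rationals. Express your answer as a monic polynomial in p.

16+p+p**2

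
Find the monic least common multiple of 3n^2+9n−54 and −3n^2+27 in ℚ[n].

Apply the Euclidean algorithm:
  3n^2+9n−54 = (−1)(−3n^2+27) + (9n−27)
  −3n^2+27 = (−(1/3)n−1)(9n−27) + (0)
Last nonzero remainder: 9n−27. Dividing through by 9 gives the monic gcd n−3.
Then lcm(f, g) = f·g / gcd(f, g); expanding and making the result monic gives the answer.

n^3+6n^2−9n−54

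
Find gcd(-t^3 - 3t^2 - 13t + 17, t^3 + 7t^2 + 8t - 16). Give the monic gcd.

t - 1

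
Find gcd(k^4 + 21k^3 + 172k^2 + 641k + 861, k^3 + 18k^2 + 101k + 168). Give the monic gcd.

Apply the Euclidean algorithm:
  k^4 + 21k^3 + 172k^2 + 641k + 861 = (k + 3)(k^3 + 18k^2 + 101k + 168) + (17k^2 + 170k + 357)
  k^3 + 18k^2 + 101k + 168 = ((1/17)k + 8/17)(17k^2 + 170k + 357) + (0)
Last nonzero remainder: 17k^2 + 170k + 357. Dividing through by 17 gives the monic gcd k^2 + 10k + 21.

k^2 + 10k + 21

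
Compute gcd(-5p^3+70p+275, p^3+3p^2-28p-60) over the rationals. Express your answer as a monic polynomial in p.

p-5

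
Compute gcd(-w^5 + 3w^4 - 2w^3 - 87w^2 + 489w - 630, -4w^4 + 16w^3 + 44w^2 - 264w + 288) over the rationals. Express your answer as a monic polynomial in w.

w^2 - 5w + 6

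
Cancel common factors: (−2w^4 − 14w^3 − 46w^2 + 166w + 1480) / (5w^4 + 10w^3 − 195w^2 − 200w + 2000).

(−2w^2 − 12w − 74)/(5w^2 + 5w − 100)

Euclidean algorithm in ℚ[w]:
  −2w^4 − 14w^3 − 46w^2 + 166w + 1480 = (−2/5)(5w^4 + 10w^3 − 195w^2 − 200w + 2000) + (−10w^3 − 124w^2 + 86w + 2280)
  5w^4 + 10w^3 − 195w^2 − 200w + 2000 = (−(1/2)w + 26/5)(−10w^3 − 124w^2 + 86w + 2280) + ((2464/5)w^2 + (2464/5)w − 9856)
  −10w^3 − 124w^2 + 86w + 2280 = (−(25/1232)w − 285/1232)((2464/5)w^2 + (2464/5)w − 9856) + (0)
Last nonzero remainder: (2464/5)w^2 + (2464/5)w − 9856. Dividing through by 2464/5 gives the monic gcd w^2 + w − 20.
Cancel w^2 + w − 20 from numerator and denominator to get the reduced form.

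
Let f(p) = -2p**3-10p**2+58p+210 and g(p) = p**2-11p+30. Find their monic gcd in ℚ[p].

p-5

Apply the Euclidean algorithm:
  -2p**3-10p**2+58p+210 = (-2p-32)(p**2-11p+30) + (-234p+1170)
  p**2-11p+30 = (-(1/234)p+1/39)(-234p+1170) + (0)
Last nonzero remainder: -234p+1170. Dividing through by -234 gives the monic gcd p-5.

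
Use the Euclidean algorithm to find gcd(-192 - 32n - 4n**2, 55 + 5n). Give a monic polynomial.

1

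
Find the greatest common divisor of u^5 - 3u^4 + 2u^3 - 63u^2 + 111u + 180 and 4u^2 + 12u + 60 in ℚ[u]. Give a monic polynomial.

Repeated division with remainder:
  u^5 - 3u^4 + 2u^3 - 63u^2 + 111u + 180 = ((1/4)u^3 - (3/2)u^2 + (5/4)u + 3)(4u^2 + 12u + 60) + (0)
Last nonzero remainder: 4u^2 + 12u + 60. Dividing through by 4 gives the monic gcd u^2 + 3u + 15.

u^2 + 3u + 15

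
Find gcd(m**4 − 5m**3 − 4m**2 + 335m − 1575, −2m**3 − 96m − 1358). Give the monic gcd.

m + 7

Apply the Euclidean algorithm:
  m**4 − 5m**3 − 4m**2 + 335m − 1575 = (−(1/2)m + 5/2)(−2m**3 − 96m − 1358) + (−52m**2 − 104m + 1820)
  −2m**3 − 96m − 1358 = ((1/26)m − 1/13)(−52m**2 − 104m + 1820) + (−174m − 1218)
  −52m**2 − 104m + 1820 = ((26/87)m − 130/87)(−174m − 1218) + (0)
Last nonzero remainder: −174m − 1218. Dividing through by −174 gives the monic gcd m + 7.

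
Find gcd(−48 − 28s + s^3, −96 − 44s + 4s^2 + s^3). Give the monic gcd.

−12 − 4s + s^2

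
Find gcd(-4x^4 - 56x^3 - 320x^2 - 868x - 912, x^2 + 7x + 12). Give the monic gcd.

x^2 + 7x + 12

Repeated division with remainder:
  -4x^4 - 56x^3 - 320x^2 - 868x - 912 = (-4x^2 - 28x - 76)(x^2 + 7x + 12) + (0)
The last nonzero remainder x^2 + 7x + 12 is already monic.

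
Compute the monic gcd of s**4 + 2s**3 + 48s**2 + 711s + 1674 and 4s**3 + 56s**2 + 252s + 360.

Apply the Euclidean algorithm:
  s**4 + 2s**3 + 48s**2 + 711s + 1674 = ((1/4)s - 3)(4s**3 + 56s**2 + 252s + 360) + (153s**2 + 1377s + 2754)
  4s**3 + 56s**2 + 252s + 360 = ((4/153)s + 20/153)(153s**2 + 1377s + 2754) + (0)
Last nonzero remainder: 153s**2 + 1377s + 2754. Dividing through by 153 gives the monic gcd s**2 + 9s + 18.

s**2 + 9s + 18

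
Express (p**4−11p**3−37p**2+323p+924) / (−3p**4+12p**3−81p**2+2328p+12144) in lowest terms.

(−p**2+4p+21)/(3p**2+9p+276)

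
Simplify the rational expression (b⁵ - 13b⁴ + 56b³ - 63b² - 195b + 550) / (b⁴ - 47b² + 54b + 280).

(b³ - 10b² + 36b - 55)/(b² + 3b - 28)

Euclidean algorithm in ℚ[b]:
  b⁵ - 13b⁴ + 56b³ - 63b² - 195b + 550 = (b - 13)(b⁴ - 47b² + 54b + 280) + (103b³ - 728b² + 227b + 4190)
  b⁴ - 47b² + 54b + 280 = ((1/103)b + 728/10609)(103b³ - 728b² + 227b + 4190) + ((7980/10609)b² - (23940/10609)b - 79800/10609)
  103b³ - 728b² + 227b + 4190 = ((1092727/7980)b - 4445171/7980)((7980/10609)b² - (23940/10609)b - 79800/10609) + (0)
Last nonzero remainder: (7980/10609)b² - (23940/10609)b - 79800/10609. Dividing through by 7980/10609 gives the monic gcd b² - 3b - 10.
Cancel b² - 3b - 10 from numerator and denominator to get the reduced form.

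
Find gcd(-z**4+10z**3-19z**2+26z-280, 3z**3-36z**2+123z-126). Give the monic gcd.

z-7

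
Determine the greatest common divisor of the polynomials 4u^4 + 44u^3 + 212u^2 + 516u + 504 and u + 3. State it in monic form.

u + 3

Euclidean algorithm in ℚ[u]:
  4u^4 + 44u^3 + 212u^2 + 516u + 504 = (4u^3 + 32u^2 + 116u + 168)(u + 3) + (0)
The last nonzero remainder u + 3 is already monic.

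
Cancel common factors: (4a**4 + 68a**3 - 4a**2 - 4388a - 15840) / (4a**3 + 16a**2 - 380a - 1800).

(a**2 + 3a - 88)/(a - 10)

Apply the Euclidean algorithm:
  4a**4 + 68a**3 - 4a**2 - 4388a - 15840 = (a + 13)(4a**3 + 16a**2 - 380a - 1800) + (168a**2 + 2352a + 7560)
  4a**3 + 16a**2 - 380a - 1800 = ((1/42)a - 5/21)(168a**2 + 2352a + 7560) + (0)
Last nonzero remainder: 168a**2 + 2352a + 7560. Dividing through by 168 gives the monic gcd a**2 + 14a + 45.
Cancel a**2 + 14a + 45 from numerator and denominator to get the reduced form.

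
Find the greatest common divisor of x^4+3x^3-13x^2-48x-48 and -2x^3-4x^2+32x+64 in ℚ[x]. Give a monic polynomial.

x^2-16

Euclidean algorithm in ℚ[x]:
  x^4+3x^3-13x^2-48x-48 = (-(1/2)x-1/2)(-2x^3-4x^2+32x+64) + (x^2-16)
  -2x^3-4x^2+32x+64 = (-2x-4)(x^2-16) + (0)
The last nonzero remainder x^2-16 is already monic.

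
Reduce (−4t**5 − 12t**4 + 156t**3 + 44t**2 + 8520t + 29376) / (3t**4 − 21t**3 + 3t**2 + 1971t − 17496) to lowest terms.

(−4t**3 − 8t**2 − 124t − 408)/(3t**2 − 24t + 243)

Apply the Euclidean algorithm:
  −4t**5 − 12t**4 + 156t**3 + 44t**2 + 8520t + 29376 = (−(4/3)t − 40/3)(3t**4 − 21t**3 + 3t**2 + 1971t − 17496) + (−120t**3 + 2712t**2 + 11472t − 203904)
  3t**4 − 21t**3 + 3t**2 + 1971t − 17496 = (−(1/40)t − 39/100)(−120t**3 + 2712t**2 + 11472t − 203904) + ((33687/25)t**2 + (33687/25)t − 2425464/25)
  −120t**3 + 2712t**2 + 11472t − 203904 = (−(1000/11229)t + 23600/11229)((33687/25)t**2 + (33687/25)t − 2425464/25) + (0)
Last nonzero remainder: (33687/25)t**2 + (33687/25)t − 2425464/25. Dividing through by 33687/25 gives the monic gcd t**2 + t − 72.
Cancel t**2 + t − 72 from numerator and denominator to get the reduced form.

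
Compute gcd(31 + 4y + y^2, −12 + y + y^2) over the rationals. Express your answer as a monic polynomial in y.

1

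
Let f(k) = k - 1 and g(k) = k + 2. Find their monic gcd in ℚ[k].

1

Repeated division with remainder:
  k - 1 = (k + 2) + (-3)
  k + 2 = (-(1/3)k - 2/3)(-3) + (0)
The last nonzero remainder is the constant -3, so the polynomials are coprime and gcd = 1.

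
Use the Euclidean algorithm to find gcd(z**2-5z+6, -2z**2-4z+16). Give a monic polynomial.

Euclidean algorithm in ℚ[z]:
  z**2-5z+6 = (-1/2)(-2z**2-4z+16) + (-7z+14)
  -2z**2-4z+16 = ((2/7)z+8/7)(-7z+14) + (0)
Last nonzero remainder: -7z+14. Dividing through by -7 gives the monic gcd z-2.

z-2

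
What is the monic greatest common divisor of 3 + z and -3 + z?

Euclidean algorithm in ℚ[z]:
  z + 3 = (z - 3) + (6)
  z - 3 = ((1/6)z - 1/2)(6) + (0)
The last nonzero remainder is the constant 6, so the polynomials are coprime and gcd = 1.

1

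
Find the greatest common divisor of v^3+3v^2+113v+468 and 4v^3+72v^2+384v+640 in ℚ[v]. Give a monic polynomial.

Apply the Euclidean algorithm:
  v^3+3v^2+113v+468 = (1/4)(4v^3+72v^2+384v+640) + (-15v^2+17v+308)
  4v^3+72v^2+384v+640 = (-(4/15)v-1148/225)(-15v^2+17v+308) + ((124396/225)v+497584/225)
  -15v^2+17v+308 = (-(3375/124396)v+17325/124396)((124396/225)v+497584/225) + (0)
Last nonzero remainder: (124396/225)v+497584/225. Dividing through by 124396/225 gives the monic gcd v+4.

v+4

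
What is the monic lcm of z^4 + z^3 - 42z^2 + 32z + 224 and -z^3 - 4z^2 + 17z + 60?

Repeated division with remainder:
  z^4 + z^3 - 42z^2 + 32z + 224 = (-z + 3)(-z^3 - 4z^2 + 17z + 60) + (-13z^2 + 41z + 44)
  -z^3 - 4z^2 + 17z + 60 = ((1/13)z + 93/169)(-13z^2 + 41z + 44) + (-(1512/169)z + 6048/169)
  -13z^2 + 41z + 44 = ((2197/1512)z + 1859/1512)(-(1512/169)z + 6048/169) + (0)
Last nonzero remainder: -(1512/169)z + 6048/169. Dividing through by -1512/169 gives the monic gcd z - 4.
Then lcm(f, g) = f·g / gcd(f, g); expanding and making the result monic gives the answer.

z^6 + 9z^5 - 19z^4 - 289z^3 - 150z^2 + 2272z + 3360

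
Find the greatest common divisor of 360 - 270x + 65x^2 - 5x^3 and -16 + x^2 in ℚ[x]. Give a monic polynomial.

-4 + x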